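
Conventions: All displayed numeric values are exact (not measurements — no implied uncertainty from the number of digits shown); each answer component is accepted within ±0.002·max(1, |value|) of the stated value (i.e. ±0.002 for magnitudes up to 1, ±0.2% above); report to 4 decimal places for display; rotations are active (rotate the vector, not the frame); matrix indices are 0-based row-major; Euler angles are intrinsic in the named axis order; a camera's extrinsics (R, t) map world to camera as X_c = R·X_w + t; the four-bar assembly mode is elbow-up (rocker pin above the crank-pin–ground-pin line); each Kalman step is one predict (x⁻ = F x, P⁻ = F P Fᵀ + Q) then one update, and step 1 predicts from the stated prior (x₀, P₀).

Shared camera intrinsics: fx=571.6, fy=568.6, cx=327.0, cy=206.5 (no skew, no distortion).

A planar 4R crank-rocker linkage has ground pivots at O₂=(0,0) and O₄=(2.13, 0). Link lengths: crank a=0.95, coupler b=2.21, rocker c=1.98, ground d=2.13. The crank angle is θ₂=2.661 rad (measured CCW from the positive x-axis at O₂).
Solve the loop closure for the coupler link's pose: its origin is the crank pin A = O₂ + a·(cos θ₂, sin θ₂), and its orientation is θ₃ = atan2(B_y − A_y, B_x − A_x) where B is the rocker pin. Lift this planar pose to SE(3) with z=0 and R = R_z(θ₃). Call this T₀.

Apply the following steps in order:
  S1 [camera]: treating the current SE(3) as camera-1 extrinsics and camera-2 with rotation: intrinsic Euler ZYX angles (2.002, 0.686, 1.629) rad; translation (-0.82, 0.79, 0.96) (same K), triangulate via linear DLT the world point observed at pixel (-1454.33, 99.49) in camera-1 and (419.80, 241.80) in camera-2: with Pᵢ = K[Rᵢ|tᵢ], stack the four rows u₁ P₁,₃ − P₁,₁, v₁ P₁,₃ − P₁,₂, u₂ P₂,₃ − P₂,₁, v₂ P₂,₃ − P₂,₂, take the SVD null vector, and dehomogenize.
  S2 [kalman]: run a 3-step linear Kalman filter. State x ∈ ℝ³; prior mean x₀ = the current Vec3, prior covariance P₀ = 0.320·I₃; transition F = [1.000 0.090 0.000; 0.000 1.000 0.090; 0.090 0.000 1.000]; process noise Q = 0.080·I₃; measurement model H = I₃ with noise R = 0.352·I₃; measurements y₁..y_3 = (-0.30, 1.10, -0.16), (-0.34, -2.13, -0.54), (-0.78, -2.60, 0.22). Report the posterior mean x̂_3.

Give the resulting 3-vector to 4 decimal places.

result = (-0.7982, -1.3101, -0.1118)

source (fourbar_fk): coupler pose = R=[0.8406 -0.5417 0.0000; 0.5417 0.8406 0.0000; 0.0000 0.0000 1.0000], t=(-0.8424, 0.4392, 0.0000)
after S1 (triangulate): (-1.6798, 0.3832, 0.7900)
after S2 (kf_track): (-0.7982, -1.3101, -0.1118)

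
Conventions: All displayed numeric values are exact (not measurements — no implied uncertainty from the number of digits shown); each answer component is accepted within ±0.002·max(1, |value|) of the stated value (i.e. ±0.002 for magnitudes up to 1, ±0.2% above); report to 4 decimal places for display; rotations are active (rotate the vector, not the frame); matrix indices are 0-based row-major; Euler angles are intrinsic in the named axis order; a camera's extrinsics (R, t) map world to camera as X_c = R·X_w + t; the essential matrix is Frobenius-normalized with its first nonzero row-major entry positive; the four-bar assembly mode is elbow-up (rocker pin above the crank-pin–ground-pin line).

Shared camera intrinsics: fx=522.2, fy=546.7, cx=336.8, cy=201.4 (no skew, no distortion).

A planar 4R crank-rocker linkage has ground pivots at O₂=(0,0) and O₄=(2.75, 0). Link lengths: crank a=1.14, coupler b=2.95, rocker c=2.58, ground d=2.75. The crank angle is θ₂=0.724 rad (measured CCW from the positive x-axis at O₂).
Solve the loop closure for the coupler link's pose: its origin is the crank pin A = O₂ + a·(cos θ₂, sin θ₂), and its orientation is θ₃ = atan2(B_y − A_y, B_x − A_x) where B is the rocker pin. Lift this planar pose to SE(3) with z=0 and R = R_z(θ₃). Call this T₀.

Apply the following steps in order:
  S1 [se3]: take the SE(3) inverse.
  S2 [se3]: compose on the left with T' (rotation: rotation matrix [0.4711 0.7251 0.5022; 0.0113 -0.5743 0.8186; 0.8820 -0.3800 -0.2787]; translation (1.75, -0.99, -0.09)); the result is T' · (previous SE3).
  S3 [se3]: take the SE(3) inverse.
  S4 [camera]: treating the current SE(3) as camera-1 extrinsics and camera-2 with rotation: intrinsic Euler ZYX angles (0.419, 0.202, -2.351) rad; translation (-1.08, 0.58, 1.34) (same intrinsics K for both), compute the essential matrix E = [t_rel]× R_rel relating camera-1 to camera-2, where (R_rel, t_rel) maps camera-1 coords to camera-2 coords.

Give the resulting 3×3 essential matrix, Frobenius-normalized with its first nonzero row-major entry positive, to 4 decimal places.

source (fourbar_fk): coupler pose = R=[0.7962 -0.6050 0.0000; 0.6050 0.7962 0.0000; 0.0000 0.0000 1.0000], t=(0.8540, 0.7551, 0.0000)
after S1 (invert_se3): R=[0.7962 0.6050 0.0000; -0.6050 0.7962 0.0000; 0.0000 0.0000 1.0000], t=(-1.1369, -0.0845, 0.0000)
after S2 (compose_se3): R=[-0.0636 0.8624 0.5022; 0.3564 -0.4504 0.8186; 0.9322 0.2311 -0.2787], t=(1.1531, -0.9543, -1.0606)
after S3 (invert_se3): R=[-0.0636 0.3564 0.9322; 0.8624 -0.4504 0.2311; 0.5022 0.8186 -0.2787], t=(1.4021, -1.1792, -0.0936)
after S4 (essential): [0.4238 0.5199 -0.2145; 0.1970 -0.3923 -0.4790; -0.1267 0.1181 0.2278]

matrix = [0.4238 0.5199 -0.2145; 0.1970 -0.3923 -0.4790; -0.1267 0.1181 0.2278]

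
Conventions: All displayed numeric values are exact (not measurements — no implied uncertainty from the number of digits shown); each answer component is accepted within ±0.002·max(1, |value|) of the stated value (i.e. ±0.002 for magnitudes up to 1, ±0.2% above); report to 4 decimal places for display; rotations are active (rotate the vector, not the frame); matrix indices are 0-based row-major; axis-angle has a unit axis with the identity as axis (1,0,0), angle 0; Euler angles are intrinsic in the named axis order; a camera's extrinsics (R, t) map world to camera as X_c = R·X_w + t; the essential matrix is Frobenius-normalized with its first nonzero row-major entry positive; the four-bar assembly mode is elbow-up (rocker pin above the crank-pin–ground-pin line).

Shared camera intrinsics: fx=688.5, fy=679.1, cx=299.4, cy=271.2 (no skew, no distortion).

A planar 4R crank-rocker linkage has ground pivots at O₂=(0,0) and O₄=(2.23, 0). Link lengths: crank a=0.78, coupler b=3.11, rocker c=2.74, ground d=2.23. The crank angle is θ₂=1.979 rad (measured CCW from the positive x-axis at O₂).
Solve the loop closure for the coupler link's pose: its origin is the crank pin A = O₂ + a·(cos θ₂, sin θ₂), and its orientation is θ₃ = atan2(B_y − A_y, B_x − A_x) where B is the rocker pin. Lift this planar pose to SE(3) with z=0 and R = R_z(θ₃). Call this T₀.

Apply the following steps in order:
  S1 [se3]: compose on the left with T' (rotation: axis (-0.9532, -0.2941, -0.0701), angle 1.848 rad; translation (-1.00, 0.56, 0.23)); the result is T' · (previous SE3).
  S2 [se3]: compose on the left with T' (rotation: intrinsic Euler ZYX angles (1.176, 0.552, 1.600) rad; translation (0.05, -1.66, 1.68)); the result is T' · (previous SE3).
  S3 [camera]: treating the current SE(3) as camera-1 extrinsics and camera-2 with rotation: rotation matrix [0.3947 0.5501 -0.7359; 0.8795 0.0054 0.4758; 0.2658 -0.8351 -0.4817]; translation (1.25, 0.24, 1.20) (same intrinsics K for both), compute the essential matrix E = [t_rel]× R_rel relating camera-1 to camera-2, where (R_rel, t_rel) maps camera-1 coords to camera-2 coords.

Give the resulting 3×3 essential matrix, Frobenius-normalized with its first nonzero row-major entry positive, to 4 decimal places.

matrix = [0.2611 -0.4168 -0.1712; -0.6206 0.0180 -0.1653; 0.1360 0.4524 0.3047]

source (fourbar_fk): coupler pose = R=[0.7607 -0.6491 0.0000; 0.6491 0.7607 0.0000; 0.0000 0.0000 1.0000], t=(-0.3096, 0.7159, 0.0000)
after S1 (compose_se3): R=[0.9477 -0.2506 -0.1978; 0.1142 -0.3124 0.9431; -0.2981 -0.9163 -0.2674], t=(-0.9697, 0.3533, -0.5215)
after S2 (compose_se3): R=[0.0632 -0.9935 -0.0944; 0.9176 0.0207 0.3969; -0.3923 -0.1117 0.9130], t=(-0.6649, -2.0473, 2.5021)
after S3 (essential): [0.2611 -0.4168 -0.1712; -0.6206 0.0180 -0.1653; 0.1360 0.4524 0.3047]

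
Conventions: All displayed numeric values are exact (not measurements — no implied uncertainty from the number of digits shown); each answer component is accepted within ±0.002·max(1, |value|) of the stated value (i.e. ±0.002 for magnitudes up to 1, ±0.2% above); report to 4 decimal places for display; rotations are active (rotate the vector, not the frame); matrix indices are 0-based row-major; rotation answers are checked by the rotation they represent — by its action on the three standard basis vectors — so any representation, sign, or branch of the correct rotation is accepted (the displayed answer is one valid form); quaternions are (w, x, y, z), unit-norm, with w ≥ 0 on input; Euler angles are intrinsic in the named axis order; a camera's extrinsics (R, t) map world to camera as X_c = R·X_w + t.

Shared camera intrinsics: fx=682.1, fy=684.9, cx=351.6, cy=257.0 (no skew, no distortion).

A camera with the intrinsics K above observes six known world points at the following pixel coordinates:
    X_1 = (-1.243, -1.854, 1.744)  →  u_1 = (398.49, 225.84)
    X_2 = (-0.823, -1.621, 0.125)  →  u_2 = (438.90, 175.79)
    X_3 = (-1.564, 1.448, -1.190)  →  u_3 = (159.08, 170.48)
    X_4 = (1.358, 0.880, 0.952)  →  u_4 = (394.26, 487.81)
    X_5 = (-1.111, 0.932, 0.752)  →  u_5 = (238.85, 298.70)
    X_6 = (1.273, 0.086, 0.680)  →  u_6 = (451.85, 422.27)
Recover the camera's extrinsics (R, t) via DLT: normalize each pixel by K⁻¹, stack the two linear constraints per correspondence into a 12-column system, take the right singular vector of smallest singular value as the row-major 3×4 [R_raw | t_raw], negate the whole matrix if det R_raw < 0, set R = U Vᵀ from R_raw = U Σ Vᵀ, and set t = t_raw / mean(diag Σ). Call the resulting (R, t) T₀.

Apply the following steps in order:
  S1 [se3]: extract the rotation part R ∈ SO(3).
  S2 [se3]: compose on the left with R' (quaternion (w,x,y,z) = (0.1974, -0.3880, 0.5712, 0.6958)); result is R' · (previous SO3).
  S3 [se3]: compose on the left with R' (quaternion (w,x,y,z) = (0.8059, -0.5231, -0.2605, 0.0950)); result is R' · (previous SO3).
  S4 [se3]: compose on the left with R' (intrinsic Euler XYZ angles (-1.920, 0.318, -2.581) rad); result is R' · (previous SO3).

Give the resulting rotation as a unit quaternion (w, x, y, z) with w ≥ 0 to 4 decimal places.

source (pnp_recover): camera pose = R=[0.6466 -0.7463 -0.1580; 0.6839 0.4754 0.5535; -0.3379 -0.4659 0.8177], t=(0.3399, 0.3399, 6.6598)
after S1 (rot_of_se3): [0.6466 -0.7463 -0.1580; 0.6839 0.4754 0.5535; -0.3379 -0.4659 0.8177]
after S2 (compose_so3): [-0.7863 0.2686 -0.5564; -0.6137 -0.4440 0.6528; -0.0717 0.8548 0.5140]
after S3 (compose_so3): [-0.7014 -0.2696 -0.6598; -0.6584 0.5997 0.4548; 0.2731 0.7534 -0.5981]
after S4 (compose_so3): [0.3171 0.7553 0.5735; -0.1463 0.6364 -0.7573; -0.9370 0.1563 0.3124]

rotation (quat) = (0.7527, 0.3034, 0.5017, -0.2995)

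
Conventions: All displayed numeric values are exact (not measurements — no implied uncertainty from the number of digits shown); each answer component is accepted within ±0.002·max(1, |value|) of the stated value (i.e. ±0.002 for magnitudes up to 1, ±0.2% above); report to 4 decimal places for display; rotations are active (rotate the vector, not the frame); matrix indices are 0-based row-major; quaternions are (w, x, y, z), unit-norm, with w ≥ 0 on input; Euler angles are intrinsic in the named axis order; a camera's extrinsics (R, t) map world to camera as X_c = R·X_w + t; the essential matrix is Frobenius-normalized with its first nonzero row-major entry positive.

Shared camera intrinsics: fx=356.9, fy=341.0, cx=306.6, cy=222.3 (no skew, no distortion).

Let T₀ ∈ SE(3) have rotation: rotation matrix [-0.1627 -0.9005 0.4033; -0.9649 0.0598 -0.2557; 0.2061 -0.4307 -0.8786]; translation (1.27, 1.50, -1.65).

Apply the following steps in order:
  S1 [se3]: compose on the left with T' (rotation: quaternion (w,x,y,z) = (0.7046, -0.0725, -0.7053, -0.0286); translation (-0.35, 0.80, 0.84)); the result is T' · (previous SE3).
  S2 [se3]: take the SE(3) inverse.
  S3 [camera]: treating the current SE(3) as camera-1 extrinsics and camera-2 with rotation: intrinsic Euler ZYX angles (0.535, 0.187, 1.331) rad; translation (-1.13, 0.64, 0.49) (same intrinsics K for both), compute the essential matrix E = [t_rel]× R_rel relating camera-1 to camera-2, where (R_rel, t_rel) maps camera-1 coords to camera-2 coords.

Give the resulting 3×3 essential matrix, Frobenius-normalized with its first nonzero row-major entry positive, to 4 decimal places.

after S1 (compose_se3): R=[-0.3421 0.4317 0.8346; -0.9339 -0.0581 -0.3528; -0.1038 -0.9001 0.4231], t=(1.5014, 2.1253, 2.0238)
after S2 (invert_se3): R=[-0.3421 -0.9339 -0.1038; 0.4317 -0.0581 -0.9001; 0.8346 -0.3528 0.4231], t=(2.7087, 1.2969, -1.3594)
after S3 (essential): [0.1555 -0.6202 -0.0152; 0.0184 0.0302 0.7007; -0.0766 0.2911 -0.0900]

matrix = [0.1555 -0.6202 -0.0152; 0.0184 0.0302 0.7007; -0.0766 0.2911 -0.0900]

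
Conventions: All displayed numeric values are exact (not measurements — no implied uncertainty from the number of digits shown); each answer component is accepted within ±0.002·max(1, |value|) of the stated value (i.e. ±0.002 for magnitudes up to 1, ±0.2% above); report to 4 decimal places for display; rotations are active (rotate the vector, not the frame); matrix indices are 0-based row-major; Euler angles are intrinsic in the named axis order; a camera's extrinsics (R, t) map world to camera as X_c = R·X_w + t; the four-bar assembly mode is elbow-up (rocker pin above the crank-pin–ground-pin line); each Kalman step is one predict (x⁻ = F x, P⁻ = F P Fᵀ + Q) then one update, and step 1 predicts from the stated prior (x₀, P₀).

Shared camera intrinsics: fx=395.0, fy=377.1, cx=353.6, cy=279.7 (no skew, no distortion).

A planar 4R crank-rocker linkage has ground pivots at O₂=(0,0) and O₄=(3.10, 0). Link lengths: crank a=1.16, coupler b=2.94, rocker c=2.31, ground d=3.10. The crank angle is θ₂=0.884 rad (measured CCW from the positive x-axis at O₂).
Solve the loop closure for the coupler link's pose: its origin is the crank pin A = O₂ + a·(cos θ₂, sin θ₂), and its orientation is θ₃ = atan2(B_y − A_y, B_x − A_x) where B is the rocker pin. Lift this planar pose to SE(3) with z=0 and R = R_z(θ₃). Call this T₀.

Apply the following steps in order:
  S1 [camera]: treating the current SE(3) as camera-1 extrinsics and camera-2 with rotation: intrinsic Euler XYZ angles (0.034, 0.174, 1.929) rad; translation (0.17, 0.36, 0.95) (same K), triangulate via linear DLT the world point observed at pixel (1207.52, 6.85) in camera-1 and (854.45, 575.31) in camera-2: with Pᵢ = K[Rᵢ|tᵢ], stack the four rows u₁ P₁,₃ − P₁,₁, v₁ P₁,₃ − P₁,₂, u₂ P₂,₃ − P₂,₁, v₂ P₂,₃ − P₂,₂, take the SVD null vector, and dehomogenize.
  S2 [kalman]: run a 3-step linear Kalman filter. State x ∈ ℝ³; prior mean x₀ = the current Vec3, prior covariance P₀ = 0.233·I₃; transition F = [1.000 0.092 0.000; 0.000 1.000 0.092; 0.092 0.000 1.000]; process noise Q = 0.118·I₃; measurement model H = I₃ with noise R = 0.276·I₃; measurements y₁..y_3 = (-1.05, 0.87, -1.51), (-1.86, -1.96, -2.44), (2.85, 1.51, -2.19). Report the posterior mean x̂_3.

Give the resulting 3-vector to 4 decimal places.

result = (0.6881, 0.0854, -1.7818)

source (fourbar_fk): coupler pose = R=[0.8789 -0.4771 0.0000; 0.4771 0.8789 0.0000; 0.0000 0.0000 1.0000], t=(0.7355, 0.8970, 0.0000)
after S1 (triangulate): (0.2211, -1.8266, 0.8332)
after S2 (kf_track): (0.6881, 0.0854, -1.7818)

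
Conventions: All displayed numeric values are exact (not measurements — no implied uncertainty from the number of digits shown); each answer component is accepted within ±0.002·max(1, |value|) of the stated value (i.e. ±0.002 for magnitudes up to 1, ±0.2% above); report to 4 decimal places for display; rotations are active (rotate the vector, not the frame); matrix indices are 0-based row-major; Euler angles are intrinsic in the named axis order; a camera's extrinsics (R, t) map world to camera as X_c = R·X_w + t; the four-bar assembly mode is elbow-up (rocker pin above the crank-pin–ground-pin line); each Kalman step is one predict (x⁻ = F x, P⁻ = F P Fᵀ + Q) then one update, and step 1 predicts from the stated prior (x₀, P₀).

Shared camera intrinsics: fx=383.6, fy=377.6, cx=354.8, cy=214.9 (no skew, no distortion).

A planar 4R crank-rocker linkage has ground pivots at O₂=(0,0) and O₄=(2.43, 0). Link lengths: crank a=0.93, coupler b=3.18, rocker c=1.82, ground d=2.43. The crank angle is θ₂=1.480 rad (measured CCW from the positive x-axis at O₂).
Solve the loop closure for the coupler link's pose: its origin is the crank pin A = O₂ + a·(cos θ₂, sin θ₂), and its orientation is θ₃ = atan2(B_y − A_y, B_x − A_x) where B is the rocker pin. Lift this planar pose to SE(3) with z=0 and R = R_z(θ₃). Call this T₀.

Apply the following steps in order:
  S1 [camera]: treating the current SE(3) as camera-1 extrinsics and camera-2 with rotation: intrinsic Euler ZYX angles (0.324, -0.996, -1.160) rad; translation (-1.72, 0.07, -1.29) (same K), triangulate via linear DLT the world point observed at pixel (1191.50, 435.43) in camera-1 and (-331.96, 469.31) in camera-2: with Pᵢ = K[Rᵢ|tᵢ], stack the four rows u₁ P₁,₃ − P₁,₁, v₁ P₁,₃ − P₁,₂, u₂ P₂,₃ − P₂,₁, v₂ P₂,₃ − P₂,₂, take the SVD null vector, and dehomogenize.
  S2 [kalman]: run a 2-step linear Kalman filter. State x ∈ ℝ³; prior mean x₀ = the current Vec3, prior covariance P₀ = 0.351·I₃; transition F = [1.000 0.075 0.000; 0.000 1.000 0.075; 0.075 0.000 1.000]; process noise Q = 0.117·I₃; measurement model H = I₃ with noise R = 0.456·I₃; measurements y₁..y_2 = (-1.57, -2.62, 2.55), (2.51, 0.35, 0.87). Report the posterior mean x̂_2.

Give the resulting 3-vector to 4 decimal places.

result = (1.1160, -0.7216, 1.4713)

source (fourbar_fk): coupler pose = R=[0.9731 -0.2304 0.0000; 0.2304 0.9731 0.0000; 0.0000 0.0000 1.0000], t=(0.0843, 0.9262, 0.0000)
after S1 (triangulate): (1.9905, -0.8152, 1.0128)
after S2 (kf_track): (1.1160, -0.7216, 1.4713)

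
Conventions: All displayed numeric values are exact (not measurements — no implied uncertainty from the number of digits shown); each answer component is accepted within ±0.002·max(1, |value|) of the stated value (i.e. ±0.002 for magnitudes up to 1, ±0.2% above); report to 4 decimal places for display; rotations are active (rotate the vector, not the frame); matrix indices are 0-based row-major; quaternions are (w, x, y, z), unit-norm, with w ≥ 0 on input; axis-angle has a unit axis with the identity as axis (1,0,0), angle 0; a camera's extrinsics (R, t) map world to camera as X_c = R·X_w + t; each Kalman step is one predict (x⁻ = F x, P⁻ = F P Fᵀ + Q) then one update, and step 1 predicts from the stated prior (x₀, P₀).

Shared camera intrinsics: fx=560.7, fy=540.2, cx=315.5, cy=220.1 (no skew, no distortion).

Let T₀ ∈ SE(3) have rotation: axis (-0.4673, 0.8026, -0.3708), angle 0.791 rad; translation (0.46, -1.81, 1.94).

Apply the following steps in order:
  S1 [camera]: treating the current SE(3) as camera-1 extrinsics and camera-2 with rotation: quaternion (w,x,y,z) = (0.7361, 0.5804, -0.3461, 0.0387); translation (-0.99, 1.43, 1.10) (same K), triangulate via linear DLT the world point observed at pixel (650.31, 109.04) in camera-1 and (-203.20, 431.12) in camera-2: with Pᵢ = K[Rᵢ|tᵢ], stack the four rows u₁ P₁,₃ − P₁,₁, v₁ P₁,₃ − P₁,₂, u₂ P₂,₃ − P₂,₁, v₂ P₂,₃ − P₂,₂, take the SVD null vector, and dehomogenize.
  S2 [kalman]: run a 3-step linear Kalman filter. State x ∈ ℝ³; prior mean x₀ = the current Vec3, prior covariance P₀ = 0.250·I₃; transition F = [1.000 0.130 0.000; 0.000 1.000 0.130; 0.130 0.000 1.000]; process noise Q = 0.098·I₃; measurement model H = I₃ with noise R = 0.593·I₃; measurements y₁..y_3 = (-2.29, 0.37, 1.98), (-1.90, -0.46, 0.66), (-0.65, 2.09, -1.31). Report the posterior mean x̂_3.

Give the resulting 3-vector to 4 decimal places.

after S1 (triangulate): (0.0119, 1.2205, 1.0857)
after S2 (kf_track): (-0.9445, 1.0864, 0.1438)

result = (-0.9445, 1.0864, 0.1438)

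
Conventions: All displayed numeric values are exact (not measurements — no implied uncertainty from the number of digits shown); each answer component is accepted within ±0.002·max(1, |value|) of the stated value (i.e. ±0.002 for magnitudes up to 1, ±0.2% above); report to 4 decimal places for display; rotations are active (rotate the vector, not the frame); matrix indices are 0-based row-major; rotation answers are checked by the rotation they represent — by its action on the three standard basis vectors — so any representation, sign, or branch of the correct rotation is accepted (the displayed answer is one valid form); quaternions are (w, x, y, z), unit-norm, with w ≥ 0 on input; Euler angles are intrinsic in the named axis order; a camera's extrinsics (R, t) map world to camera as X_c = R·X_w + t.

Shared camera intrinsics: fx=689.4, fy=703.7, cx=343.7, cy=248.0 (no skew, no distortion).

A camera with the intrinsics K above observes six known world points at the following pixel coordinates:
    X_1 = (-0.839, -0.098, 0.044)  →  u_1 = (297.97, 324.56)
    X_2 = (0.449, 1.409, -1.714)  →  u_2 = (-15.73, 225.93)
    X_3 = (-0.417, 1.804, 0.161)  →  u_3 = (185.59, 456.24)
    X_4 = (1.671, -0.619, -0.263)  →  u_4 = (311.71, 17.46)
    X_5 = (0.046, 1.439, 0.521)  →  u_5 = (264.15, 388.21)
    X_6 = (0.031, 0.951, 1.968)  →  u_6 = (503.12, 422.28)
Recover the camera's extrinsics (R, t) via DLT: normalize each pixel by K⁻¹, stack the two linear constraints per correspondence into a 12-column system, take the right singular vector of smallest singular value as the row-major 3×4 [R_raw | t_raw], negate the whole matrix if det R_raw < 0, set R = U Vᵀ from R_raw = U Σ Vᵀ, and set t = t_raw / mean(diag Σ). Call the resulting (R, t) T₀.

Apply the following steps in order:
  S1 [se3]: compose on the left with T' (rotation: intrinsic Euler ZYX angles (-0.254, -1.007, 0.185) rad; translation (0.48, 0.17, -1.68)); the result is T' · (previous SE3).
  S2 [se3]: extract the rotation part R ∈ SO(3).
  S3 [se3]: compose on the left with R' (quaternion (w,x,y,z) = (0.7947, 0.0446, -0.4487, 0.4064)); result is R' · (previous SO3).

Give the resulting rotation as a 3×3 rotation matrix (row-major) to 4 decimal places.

source (pnp_recover): camera pose = R=[0.0958 -0.3991 0.9119; -0.8105 0.5006 0.3042; -0.5779 -0.7682 -0.2755], t=(-0.4100, 0.0300, 5.6503)
after S1 (compose_se3): R=[0.4627 0.4951 0.7353; -0.8334 0.5258 0.1704; -0.3023 -0.6916 0.6559], t=(-4.5341, 0.4283, 0.9444)
after S2 (rot_of_se3): [0.4627 0.4951 0.7353; -0.8334 0.5258 0.1704; -0.3023 -0.6916 0.6559]
after S3 (compose_so3): [0.8998 0.2397 -0.3645; -0.1427 0.9513 0.2732; 0.4123 -0.1938 0.8902]

rotation (matrix) = ((0.8998, 0.2397, -0.3645), (-0.1427, 0.9513, 0.2732), (0.4123, -0.1938, 0.8902))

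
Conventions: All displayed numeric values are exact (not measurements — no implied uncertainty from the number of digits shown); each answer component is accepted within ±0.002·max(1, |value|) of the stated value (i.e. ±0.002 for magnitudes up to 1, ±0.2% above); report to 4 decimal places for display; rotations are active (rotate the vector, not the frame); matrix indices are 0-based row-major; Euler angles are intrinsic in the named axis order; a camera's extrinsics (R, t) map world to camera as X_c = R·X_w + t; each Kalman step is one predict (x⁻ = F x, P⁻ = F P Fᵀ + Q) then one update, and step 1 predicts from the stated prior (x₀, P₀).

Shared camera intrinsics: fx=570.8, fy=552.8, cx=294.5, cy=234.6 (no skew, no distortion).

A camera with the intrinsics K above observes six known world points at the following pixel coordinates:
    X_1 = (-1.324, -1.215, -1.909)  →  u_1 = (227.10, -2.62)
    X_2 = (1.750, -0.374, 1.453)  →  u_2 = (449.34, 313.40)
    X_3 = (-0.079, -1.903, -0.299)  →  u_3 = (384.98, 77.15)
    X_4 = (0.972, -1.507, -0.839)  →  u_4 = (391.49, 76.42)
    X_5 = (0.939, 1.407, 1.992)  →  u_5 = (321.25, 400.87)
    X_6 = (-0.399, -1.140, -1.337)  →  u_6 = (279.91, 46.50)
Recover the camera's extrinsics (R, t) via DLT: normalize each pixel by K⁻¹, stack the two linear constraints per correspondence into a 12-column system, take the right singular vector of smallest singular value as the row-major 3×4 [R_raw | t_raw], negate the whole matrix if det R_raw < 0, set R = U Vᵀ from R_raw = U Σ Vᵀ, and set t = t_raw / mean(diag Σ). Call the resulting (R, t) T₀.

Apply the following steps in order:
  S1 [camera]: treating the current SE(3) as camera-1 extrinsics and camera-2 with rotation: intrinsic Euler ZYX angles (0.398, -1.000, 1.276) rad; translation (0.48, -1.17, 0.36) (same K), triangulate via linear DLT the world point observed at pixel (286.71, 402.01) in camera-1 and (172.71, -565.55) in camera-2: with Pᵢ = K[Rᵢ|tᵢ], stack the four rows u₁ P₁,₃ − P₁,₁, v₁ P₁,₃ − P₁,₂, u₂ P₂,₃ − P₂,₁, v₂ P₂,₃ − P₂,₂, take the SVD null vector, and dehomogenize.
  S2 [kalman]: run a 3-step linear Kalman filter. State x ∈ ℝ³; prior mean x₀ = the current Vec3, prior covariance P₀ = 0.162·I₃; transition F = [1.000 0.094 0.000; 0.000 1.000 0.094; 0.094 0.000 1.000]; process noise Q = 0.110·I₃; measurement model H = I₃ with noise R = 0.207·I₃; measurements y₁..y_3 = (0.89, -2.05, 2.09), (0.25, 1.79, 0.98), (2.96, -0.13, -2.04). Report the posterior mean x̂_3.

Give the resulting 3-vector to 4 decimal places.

source (pnp_recover): camera pose = R=[0.4296 -0.7283 0.5338; 0.3804 0.6821 0.6245; -0.8190 -0.0652 0.5701], t=(-0.1100, -0.4301, 6.8114)
after S1 (triangulate): (0.6033, 1.7631, 1.9392)
after S2 (kf_track): (1.7347, 0.3974, -0.2693)

result = (1.7347, 0.3974, -0.2693)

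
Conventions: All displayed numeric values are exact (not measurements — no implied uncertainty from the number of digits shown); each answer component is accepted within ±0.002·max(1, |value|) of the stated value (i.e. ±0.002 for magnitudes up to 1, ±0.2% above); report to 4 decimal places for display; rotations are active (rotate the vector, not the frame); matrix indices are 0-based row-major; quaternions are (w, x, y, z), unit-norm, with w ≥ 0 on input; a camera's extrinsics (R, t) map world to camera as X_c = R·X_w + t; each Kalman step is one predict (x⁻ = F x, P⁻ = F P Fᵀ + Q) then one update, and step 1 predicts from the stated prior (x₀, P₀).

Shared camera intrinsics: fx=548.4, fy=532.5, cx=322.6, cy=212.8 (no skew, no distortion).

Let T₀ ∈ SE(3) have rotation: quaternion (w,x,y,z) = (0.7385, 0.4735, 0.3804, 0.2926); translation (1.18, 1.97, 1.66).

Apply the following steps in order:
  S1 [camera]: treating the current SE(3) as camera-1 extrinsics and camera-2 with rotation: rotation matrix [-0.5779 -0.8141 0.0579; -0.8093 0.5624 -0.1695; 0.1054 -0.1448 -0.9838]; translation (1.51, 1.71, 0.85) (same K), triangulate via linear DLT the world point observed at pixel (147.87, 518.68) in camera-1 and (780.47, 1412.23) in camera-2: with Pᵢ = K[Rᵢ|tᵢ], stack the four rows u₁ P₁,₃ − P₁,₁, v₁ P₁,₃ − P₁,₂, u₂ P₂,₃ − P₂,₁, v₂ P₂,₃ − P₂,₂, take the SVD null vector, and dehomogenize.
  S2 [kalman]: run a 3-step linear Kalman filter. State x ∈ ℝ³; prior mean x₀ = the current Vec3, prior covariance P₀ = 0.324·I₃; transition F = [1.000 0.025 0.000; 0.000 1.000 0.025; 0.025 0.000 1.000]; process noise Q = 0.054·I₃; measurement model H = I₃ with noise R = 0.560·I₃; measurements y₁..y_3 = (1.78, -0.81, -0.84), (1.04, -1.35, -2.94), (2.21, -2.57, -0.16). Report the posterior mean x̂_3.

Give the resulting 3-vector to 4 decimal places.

result = (0.7433, -0.9309, -1.2644)

after S1 (triangulate): (-1.7289, 1.1739, -1.2940)
after S2 (kf_track): (0.7433, -0.9309, -1.2644)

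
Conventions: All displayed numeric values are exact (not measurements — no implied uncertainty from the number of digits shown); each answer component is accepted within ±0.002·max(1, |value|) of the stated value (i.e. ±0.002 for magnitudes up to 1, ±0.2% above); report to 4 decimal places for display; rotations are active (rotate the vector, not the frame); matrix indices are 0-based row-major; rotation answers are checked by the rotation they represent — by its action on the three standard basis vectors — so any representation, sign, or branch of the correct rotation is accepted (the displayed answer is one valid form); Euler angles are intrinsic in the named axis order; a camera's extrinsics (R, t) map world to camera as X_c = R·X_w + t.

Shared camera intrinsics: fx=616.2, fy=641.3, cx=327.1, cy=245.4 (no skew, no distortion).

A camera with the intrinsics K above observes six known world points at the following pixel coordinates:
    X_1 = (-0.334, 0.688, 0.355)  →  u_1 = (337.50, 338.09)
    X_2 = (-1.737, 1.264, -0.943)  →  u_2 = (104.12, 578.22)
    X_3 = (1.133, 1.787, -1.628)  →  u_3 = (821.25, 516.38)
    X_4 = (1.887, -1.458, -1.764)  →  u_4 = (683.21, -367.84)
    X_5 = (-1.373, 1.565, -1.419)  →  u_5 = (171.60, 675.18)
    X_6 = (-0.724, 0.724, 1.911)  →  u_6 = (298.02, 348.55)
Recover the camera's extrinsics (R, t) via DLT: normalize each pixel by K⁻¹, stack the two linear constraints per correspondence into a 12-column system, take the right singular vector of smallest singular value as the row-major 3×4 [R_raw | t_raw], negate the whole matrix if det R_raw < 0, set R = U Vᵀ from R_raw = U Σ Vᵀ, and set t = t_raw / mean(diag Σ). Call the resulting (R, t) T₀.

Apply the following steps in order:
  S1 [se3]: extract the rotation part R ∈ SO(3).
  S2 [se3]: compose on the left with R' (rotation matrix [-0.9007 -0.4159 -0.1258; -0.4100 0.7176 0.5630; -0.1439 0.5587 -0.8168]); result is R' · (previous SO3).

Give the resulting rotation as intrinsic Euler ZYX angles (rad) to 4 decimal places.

rotation (euler_zyx) = (-2.4283, 0.3568, 2.5160)

source (pnp_recover): camera pose = R=[0.9398 0.3416 0.0041; -0.3404 0.9353 0.0967; 0.0292 -0.0922 0.9953], t=(0.1500, -0.1700, 4.0200)
after S1 (rot_of_se3): [0.9398 0.3416 0.0041; -0.3404 0.9353 0.0967; 0.0292 -0.0922 0.9953]
after S2 (compose_so3): [-0.7086 -0.6851 -0.1691; -0.6131 0.4791 0.6281; -0.3493 0.5487 -0.7595]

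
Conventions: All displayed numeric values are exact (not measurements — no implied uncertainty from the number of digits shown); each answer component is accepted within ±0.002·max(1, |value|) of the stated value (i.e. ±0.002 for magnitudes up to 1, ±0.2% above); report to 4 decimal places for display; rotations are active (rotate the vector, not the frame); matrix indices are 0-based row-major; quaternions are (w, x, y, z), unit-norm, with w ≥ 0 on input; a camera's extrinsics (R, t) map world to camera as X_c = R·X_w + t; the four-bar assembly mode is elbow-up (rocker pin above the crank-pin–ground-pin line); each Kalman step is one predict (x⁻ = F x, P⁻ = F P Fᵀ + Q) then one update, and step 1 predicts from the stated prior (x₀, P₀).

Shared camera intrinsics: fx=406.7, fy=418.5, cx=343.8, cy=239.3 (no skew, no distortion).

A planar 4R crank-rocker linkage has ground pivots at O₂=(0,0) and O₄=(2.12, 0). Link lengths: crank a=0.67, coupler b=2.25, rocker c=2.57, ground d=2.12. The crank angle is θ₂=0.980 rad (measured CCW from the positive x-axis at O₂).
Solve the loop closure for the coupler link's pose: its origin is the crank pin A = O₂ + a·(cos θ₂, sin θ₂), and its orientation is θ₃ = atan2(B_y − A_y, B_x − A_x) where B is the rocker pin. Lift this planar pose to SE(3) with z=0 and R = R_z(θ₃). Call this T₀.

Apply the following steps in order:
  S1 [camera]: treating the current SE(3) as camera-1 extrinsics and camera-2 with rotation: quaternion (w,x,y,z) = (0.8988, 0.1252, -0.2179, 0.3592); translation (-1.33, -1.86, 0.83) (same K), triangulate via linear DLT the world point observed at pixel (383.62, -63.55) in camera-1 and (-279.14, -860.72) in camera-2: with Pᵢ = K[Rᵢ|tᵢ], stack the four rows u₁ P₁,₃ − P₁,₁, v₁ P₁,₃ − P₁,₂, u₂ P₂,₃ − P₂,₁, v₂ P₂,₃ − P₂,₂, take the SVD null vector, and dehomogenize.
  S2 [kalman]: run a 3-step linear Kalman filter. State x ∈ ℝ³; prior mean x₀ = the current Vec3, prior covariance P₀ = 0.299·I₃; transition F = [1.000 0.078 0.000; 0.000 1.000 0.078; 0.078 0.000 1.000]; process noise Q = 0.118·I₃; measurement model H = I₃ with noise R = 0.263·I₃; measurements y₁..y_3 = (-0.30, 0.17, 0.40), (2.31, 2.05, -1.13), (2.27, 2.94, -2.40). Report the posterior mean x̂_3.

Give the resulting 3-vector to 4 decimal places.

source (fourbar_fk): coupler pose = R=[0.5061 -0.8625 0.0000; 0.8625 0.5061 0.0000; 0.0000 0.0000 1.0000], t=(0.3732, 0.5564, 0.0000)
after S1 (triangulate): (-1.8072, -0.8527, 1.9813)
after S2 (kf_track): (1.5274, 1.9538, -1.1354)

result = (1.5274, 1.9538, -1.1354)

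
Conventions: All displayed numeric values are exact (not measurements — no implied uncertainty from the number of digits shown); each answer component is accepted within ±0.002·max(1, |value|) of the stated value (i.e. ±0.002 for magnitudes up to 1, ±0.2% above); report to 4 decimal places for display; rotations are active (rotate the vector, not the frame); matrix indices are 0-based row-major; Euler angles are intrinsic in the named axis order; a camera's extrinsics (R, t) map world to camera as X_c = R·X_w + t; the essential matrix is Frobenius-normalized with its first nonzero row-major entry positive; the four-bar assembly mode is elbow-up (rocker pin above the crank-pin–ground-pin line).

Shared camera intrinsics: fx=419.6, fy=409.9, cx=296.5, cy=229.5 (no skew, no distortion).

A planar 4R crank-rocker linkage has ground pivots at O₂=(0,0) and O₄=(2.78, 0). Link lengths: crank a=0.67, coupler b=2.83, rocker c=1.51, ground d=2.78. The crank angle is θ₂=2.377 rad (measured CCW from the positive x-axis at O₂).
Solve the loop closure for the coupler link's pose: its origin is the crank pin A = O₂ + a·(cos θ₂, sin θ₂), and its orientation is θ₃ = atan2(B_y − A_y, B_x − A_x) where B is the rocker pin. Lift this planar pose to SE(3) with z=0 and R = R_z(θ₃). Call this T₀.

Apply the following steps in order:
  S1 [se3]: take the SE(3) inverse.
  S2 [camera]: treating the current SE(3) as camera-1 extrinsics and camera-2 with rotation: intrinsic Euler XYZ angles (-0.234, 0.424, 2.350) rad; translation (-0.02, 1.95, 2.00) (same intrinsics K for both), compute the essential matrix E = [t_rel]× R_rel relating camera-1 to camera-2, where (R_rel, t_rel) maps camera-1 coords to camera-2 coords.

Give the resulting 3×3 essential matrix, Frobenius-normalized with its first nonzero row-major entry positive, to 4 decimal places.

source (fourbar_fk): coupler pose = R=[0.9449 -0.3273 0.0000; 0.3273 0.9449 0.0000; 0.0000 0.0000 1.0000], t=(-0.4835, 0.4638, 0.0000)
after S1 (invert_se3): R=[0.9449 0.3273 0.0000; -0.3273 0.9449 0.0000; 0.0000 0.0000 1.0000], t=(0.3050, -0.5965, 0.0000)
after S2 (essential): [0.2187 -0.6433 -0.1958; 0.4942 0.2429 -0.2519; -0.2969 -0.1498 0.1509]

matrix = [0.2187 -0.6433 -0.1958; 0.4942 0.2429 -0.2519; -0.2969 -0.1498 0.1509]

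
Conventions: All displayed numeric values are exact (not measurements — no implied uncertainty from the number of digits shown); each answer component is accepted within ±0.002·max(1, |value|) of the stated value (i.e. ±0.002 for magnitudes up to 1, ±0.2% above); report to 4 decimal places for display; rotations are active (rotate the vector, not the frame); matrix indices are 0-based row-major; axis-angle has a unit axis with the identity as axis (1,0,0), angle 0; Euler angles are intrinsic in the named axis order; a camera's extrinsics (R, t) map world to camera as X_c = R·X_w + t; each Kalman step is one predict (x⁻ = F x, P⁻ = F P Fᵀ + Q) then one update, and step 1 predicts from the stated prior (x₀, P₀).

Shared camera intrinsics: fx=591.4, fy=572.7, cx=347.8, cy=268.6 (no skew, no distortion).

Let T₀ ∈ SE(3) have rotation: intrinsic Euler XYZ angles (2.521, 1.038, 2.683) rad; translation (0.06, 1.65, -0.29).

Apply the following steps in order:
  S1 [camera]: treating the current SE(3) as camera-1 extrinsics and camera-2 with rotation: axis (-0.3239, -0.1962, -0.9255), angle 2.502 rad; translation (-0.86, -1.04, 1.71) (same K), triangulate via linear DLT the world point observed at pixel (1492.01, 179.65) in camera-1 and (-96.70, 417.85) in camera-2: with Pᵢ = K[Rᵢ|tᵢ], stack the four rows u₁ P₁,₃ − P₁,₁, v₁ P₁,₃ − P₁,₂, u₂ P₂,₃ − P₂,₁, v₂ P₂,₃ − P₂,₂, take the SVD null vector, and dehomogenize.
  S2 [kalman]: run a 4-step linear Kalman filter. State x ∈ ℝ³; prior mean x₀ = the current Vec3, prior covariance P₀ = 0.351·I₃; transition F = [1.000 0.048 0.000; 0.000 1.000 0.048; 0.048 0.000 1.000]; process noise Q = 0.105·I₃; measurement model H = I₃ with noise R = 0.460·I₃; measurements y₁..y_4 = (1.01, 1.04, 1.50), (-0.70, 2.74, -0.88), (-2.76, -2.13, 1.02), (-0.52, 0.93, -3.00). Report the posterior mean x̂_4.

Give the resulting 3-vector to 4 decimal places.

result = (-0.8520, 0.1569, -0.7848)

after S1 (triangulate): (0.5572, -1.8991, 1.1208)
after S2 (kf_track): (-0.8520, 0.1569, -0.7848)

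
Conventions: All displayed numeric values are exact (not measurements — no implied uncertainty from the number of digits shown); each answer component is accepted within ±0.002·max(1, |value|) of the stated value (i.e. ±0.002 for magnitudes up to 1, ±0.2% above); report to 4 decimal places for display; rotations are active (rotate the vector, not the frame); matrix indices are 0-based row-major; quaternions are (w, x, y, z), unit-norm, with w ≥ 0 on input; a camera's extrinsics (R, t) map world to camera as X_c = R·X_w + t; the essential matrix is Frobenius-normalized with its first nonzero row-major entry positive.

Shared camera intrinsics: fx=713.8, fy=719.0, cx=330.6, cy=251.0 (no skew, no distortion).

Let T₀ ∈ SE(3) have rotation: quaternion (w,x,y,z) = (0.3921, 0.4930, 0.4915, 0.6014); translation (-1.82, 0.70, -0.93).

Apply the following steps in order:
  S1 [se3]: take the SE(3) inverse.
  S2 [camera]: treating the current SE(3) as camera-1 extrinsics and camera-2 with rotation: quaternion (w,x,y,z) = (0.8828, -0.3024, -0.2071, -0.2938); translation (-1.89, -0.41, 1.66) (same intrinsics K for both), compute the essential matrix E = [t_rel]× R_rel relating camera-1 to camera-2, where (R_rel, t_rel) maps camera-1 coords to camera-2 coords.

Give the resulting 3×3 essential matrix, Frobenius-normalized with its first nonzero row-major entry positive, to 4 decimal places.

after S1 (invert_se3): R=[-0.2065 0.9562 0.2075; 0.0130 -0.2094 0.9777; 0.9784 0.2046 0.0308], t=(-0.8521, 1.0795, 1.6661)
after S2 (essential): [0.0525 0.0720 -0.0000; -0.2826 0.5918 0.2616; -0.6015 -0.3392 0.1297]

matrix = [0.0525 0.0720 -0.0000; -0.2826 0.5918 0.2616; -0.6015 -0.3392 0.1297]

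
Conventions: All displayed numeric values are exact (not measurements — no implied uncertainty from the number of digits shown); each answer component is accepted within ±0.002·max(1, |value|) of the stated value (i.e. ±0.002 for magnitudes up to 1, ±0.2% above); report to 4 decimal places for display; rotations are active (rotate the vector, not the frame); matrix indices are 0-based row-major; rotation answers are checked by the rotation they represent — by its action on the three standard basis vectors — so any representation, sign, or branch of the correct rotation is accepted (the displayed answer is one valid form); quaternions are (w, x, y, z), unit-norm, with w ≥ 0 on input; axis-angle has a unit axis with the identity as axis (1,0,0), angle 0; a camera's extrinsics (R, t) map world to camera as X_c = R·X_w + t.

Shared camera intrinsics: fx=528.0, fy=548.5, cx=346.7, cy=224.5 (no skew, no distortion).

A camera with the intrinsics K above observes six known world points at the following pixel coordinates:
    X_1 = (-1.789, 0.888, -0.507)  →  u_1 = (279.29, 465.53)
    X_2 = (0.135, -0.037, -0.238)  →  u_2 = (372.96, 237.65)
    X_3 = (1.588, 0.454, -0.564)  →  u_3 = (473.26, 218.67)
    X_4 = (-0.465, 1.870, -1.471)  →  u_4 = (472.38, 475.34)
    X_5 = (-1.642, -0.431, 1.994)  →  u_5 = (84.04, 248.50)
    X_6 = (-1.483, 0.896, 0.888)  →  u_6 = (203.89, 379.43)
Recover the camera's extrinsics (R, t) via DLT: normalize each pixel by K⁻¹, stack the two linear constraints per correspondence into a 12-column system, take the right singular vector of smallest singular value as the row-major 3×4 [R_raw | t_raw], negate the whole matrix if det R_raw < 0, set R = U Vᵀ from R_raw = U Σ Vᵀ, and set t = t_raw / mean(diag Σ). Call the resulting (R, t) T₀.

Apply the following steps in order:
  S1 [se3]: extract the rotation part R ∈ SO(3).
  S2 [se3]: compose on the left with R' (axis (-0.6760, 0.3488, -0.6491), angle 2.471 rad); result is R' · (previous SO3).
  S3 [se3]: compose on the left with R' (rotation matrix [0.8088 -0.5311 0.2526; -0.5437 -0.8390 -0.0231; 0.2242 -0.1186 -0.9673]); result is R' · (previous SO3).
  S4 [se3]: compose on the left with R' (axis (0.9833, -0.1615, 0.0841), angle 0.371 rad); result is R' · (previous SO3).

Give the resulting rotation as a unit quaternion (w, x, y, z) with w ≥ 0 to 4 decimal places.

source (pnp_recover): camera pose = R=[0.6091 0.1748 -0.7736; -0.4633 0.8701 -0.1682; 0.6437 0.4608 0.6110], t=(-0.0000, 0.1800, 5.2998)
after S1 (rot_of_se3): [0.6091 0.1748 -0.7736; -0.4633 0.8701 -0.1682; 0.6437 0.4608 0.6110]
after S2 (compose_so3): [0.6704 0.4511 0.5891; -0.2290 -0.6294 0.7426; 0.7058 -0.6328 -0.3186]
after S3 (compose_so3): [0.8421 0.5393 0.0015; -0.1887 0.2974 -0.9359; -0.5052 0.7879 0.3522]
after S4 (compose_so3): [0.8747 0.4841 0.0215; 0.0209 0.0067 -0.9998; -0.4841 0.8750 -0.0043]

rotation (quat) = (0.6850, 0.6842, 0.1845, -0.1690)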